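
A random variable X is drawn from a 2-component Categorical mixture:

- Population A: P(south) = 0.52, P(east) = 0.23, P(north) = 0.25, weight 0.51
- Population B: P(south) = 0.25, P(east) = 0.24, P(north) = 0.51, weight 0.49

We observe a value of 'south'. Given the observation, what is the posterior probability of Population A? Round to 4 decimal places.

The responsibility of component k is π_k f_k(x) divided by Σ_j π_j f_j(x).
Categorical probabilities:
  L_A = P(south | comp) = 0.52
  L_B = P(south | comp) = 0.25
Unnormalised posteriors:
  π_A·L_A = 0.51 × 0.52 = 0.2652
  π_B·L_B = 0.49 × 0.25 = 0.1225
Denominator: 0.2652 + 0.1225 = 0.3877
P(Population A | data) ≈ 0.6840

0.6840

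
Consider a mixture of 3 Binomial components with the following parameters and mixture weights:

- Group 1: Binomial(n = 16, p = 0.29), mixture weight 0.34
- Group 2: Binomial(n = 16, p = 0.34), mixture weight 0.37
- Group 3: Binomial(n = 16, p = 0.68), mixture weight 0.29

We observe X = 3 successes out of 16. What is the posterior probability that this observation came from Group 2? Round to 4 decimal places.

The responsibility of component k is π_k f_k(x) divided by Σ_j π_j f_j(x).
Evaluate each component's likelihood at the observed value:
  L_1 = C(16,3)·0.29^3·0.71^13 = 560·0.024389·0.0116509 = 0.159126
  L_2 = C(16,3)·0.34^3·0.66^13 = 560·0.039304·0.00450891 = 0.0992421
  L_3 = C(16,3)·0.68^3·0.32^13 = 560·0.314432·3.68935e-07 = 6.49628e-05
Unnormalised posteriors:
  π_1·L_1 = 0.34 × 0.159126 = 0.0541028
  π_2·L_2 = 0.37 × 0.0992421 = 0.0367196
  π_3·L_3 = 0.29 × 6.49628e-05 = 1.88392e-05
Normaliser: 0.0541028 + 0.0367196 + 1.88392e-05 = 0.0908412
So the posterior for Group 2 is 0.0367196 / 0.0908412 ≈ 0.4042.

0.4042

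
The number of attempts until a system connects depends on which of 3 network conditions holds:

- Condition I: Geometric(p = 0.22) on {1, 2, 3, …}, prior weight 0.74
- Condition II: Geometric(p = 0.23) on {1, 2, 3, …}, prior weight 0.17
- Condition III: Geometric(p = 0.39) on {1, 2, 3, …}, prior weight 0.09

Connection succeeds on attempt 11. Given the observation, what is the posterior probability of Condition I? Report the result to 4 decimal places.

0.8133

Apply Bayes' rule: the posterior for each component is proportional to its prior times its likelihood at x.
Component likelihoods at x = 11:
  p_I = 0.22·(1−0.22)^10 = 0.22·0.0833578 = 0.0183387
  p_II = 0.23·(1−0.23)^10 = 0.23·0.0732668 = 0.0168514
  p_III = 0.39·(1−0.39)^10 = 0.39·0.00713343 = 0.00278204
Unnormalised posteriors:
  π_I·p_I = 0.74 × 0.0183387 = 0.0135706
  π_II·p_II = 0.17 × 0.0168514 = 0.00286473
  π_III·p_III = 0.09 × 0.00278204 = 0.000250383
Denominator: 0.0135706 + 0.00286473 + 0.000250383 = 0.0166858
Responsibility of Condition I: 0.0135706 / 0.0166858 ≈ 0.8133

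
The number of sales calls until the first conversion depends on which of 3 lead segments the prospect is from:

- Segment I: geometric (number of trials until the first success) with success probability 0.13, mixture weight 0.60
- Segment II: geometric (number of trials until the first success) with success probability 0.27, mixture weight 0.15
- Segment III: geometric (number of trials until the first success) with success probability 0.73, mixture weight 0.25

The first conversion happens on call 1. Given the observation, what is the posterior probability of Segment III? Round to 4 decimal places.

0.6063

By Bayes' theorem, P(k | x) = π_k f_k(x) / Σ_j π_j f_j(x).
Component likelihoods at x = 1:
  f_I = 0.13·(1−0.13)^0 = 0.13·1 = 0.13
  f_II = 0.27·(1−0.27)^0 = 0.27·1 = 0.27
  f_III = 0.73·(1−0.73)^0 = 0.73·1 = 0.73
Multiply by the mixture weights:
  π_I·f_I = 0.60 × 0.13 = 0.078
  π_II·f_II = 0.15 × 0.27 = 0.0405
  π_III·f_III = 0.25 × 0.73 = 0.1825
Marginal: 0.078 + 0.0405 + 0.1825 = 0.301
Responsibility of Segment III: 0.1825 / 0.301 ≈ 0.6063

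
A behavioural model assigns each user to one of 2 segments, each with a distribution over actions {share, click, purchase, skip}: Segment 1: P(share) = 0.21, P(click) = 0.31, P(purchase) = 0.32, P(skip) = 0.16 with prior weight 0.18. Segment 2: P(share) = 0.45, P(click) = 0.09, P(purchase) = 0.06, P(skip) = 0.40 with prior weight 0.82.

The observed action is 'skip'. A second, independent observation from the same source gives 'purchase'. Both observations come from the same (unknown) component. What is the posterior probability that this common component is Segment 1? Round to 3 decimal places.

0.319

P(component k | x) = P(Z=k)·f_k(x) / marginal(x), where marginal(x) = Σ_j P(Z=j)·f_j(x).
Since both observations come from the same component, the likelihood for component k is f_k(x₁)·f_k(x₂).
  L_1 = [P(skip | comp) = 0.16] × [0.32] = 0.0512
  L_2 = [P(skip | comp) = 0.40] × [0.06] = 0.024
Multiply by the mixture weights:
  P(Z=1)·L_1 = 0.18 × 0.0512 = 0.009216
  P(Z=2)·L_2 = 0.82 × 0.024 = 0.01968
Evidence: 0.009216 + 0.01968 = 0.028896
P(Segment 1 | x₁, x₂) = 0.009216 / 0.028896 ≈ 0.319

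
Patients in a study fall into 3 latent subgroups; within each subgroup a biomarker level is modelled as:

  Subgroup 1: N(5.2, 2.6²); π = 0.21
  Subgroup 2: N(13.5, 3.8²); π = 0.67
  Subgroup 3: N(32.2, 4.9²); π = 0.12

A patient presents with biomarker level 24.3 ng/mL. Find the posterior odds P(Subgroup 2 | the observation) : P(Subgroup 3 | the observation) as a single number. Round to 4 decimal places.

Posterior odds = (P(Z=i) f_i(x)) / (P(Z=j) f_j(x)); the normalising sum cancels.
Evaluate each component's likelihood at the observed value:
  f_1 = (1/(2.6·√(2π)))·exp(−(24.3−5.2)²/(2·2.6²)) = 0.153439·exp(-26.98299) = 2.93342e-13
  f_2 = (1/(3.8·√(2π)))·exp(−(24.3−13.5)²/(2·3.8²)) = 0.104985·exp(-4.03878) = 0.00184972
  f_3 = (1/(4.9·√(2π)))·exp(−(24.3−32.2)²/(2·4.9²)) = 0.081417·exp(-1.29967) = 0.0221961
0.00123931 / 0.00266353 ≈ 0.4653

0.4653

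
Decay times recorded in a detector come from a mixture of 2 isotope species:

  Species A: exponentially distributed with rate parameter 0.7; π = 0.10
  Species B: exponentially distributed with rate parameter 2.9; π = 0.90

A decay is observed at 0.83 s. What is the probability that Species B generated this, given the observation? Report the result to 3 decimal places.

0.857

The responsibility of component k is P(Z=k) f_k(x) divided by Σ_j P(Z=j) f_j(x).
Component likelihoods at x = 0.83 s:
  L_A = 0.7·e^(−0.7·0.83) = 0.7·e^(−0.5810) = 0.391537
  L_B = 2.9·e^(−2.9·0.83) = 2.9·e^(−2.4070) = 0.261247
Weight by the priors:
  P(Z=A)·L_A = 0.10 × 0.391537 = 0.0391537
  P(Z=B)·L_B = 0.90 × 0.261247 = 0.235122
Marginal: 0.0391537 + 0.235122 = 0.274276
Responsibility of Species B: 0.235122 / 0.274276 ≈ 0.857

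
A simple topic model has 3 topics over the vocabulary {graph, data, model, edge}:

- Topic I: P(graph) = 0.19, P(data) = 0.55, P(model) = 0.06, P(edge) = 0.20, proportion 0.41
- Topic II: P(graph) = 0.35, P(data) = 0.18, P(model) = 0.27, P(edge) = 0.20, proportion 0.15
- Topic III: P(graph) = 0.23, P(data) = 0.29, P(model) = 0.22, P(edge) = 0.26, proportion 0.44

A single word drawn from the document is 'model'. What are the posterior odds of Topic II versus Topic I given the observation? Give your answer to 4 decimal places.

Since P(k|x) ∝ π_k f_k(x), the posterior odds are π_i f_i(x) / (π_j f_j(x)).
Component likelihoods at x = 'model':
  L_I = 0.06
  L_II = 0.27
  L_III = 0.22
Posterior odds = (π_II·L_II) / (π_I·L_I) = (0.15·0.27) / (0.41·0.06) = 0.0405 / 0.0246 ≈ 1.6463

1.6463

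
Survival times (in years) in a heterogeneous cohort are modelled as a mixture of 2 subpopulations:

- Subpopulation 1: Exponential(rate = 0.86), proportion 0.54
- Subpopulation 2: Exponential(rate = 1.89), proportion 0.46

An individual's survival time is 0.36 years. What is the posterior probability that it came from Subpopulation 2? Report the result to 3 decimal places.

P(component k | x) = π_k·f_k(x) / marginal(x), where marginal(x) = Σ_j π_j·f_j(x).
Evaluate each component's likelihood at the observed value:
  p_1 = 0.86·e^(−0.86·0.36) = 0.86·e^(−0.3096) = 0.631017
  p_2 = 1.89·e^(−1.89·0.36) = 1.89·e^(−0.6804) = 0.957123
Multiply by the mixture weights:
  π_1·p_1 = 0.54 × 0.631017 = 0.340749
  π_2·p_2 = 0.46 × 0.957123 = 0.440277
Evidence: 0.340749 + 0.440277 = 0.781026
Responsibility of Subpopulation 2: 0.440277 / 0.781026 ≈ 0.564

0.564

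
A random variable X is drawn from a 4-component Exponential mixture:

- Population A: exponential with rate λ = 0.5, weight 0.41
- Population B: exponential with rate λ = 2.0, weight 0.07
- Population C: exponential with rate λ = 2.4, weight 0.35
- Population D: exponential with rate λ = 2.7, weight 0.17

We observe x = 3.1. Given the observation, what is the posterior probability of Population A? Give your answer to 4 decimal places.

0.9801

By Bayes' theorem, P(k | x) = w_k f_k(x) / Σ_j w_j f_j(x).
Evaluate each component's likelihood at the observed value:
  p_A = 0.106124
  p_B = 0.00405886
  p_C = 0.00140948
  p_D = 0.000625632
Prior × likelihood for each component:
  w_A·p_A = 0.41 × 0.106124 = 0.0435108
  w_B·p_B = 0.07 × 0.00405886 = 0.00028412
  w_C·p_C = 0.35 × 0.00140948 = 0.00049332
  w_D·p_D = 0.17 × 0.000625632 = 0.000106357
Normaliser: 0.0435108 + 0.00028412 + 0.00049332 + 0.000106357 = 0.0443946
P(Population A | the observation) = 0.0435108 / 0.0443946 ≈ 0.9801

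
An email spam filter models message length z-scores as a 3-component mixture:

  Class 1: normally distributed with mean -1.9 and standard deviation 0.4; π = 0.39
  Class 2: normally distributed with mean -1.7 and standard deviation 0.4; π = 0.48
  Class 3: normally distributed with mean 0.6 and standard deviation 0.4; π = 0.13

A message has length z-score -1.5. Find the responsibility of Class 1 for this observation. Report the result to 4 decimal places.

Apply Bayes' rule: the posterior for each component is proportional to its prior times its likelihood at x.
Normal densities:
  p_1 = (1/(0.4·√(2π)))·exp(−(-1.5−-1.9)²/(2·0.4²)) = 0.997356·exp(-0.50000) = 0.604927
  p_2 = (1/(0.4·√(2π)))·exp(−(-1.5−-1.7)²/(2·0.4²)) = 0.997356·exp(-0.12500) = 0.880163
  p_3 = (1/(0.4·√(2π)))·exp(−(-1.5−0.6)²/(2·0.4²)) = 0.997356·exp(-13.78125) = 1.03212e-06
Unnormalised posteriors:
  π_1·p_1 = 0.39 × 0.604927 = 0.235921
  π_2·p_2 = 0.48 × 0.880163 = 0.422478
  π_3·p_3 = 0.13 × 1.03212e-06 = 1.34175e-07
Marginal: 0.235921 + 0.422478 + 1.34175e-07 = 0.6584
So the posterior for Class 1 is 0.235921 / 0.6584 ≈ 0.3583.

0.3583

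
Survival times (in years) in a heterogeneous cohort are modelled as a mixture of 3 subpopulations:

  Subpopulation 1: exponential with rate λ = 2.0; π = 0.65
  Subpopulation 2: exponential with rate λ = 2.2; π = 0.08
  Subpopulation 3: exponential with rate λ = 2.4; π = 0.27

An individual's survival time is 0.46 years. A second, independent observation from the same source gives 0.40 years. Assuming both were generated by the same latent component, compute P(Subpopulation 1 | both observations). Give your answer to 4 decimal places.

Apply Bayes' rule: the posterior for each component is proportional to its prior times its likelihood at x.
Since both observations come from the same component, the likelihood for component k is f_k(x₁)·f_k(x₂).
  L_1 = [0.797038] × [0.898658] = 0.716265
  L_2 = [0.799681] × [0.912522] = 0.729727
  L_3 = [0.795701] × [0.918943] = 0.731204
Weight by the priors:
  P(Z=1)·L_1 = 0.65 × 0.716265 = 0.465572
  P(Z=2)·L_2 = 0.08 × 0.729727 = 0.0583781
  P(Z=3)·L_3 = 0.27 × 0.731204 = 0.197425
Marginal: 0.465572 + 0.0583781 + 0.197425 = 0.721375
P(Subpopulation 1 | x) ≈ 0.6454

0.6454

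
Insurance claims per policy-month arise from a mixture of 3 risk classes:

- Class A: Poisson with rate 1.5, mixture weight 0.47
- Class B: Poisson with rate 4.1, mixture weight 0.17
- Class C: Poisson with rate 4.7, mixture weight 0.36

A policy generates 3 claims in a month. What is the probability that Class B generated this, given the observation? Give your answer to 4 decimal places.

The responsibility of component k is w_k f_k(x) divided by Σ_j w_j f_j(x).
Component likelihoods at x = 3 claims:
  f_A = e^(−1.5)·1.5^3/3! = 0.125511
  f_B = e^(−4.1)·4.1^3/3! = 0.190368
  f_C = e^(−4.7)·4.7^3/3! = 0.157383
Prior × likelihood for each component:
  w_A·f_A = 0.47 × 0.125511 = 0.05899
  w_B·f_B = 0.17 × 0.190368 = 0.0323625
  w_C·f_C = 0.36 × 0.157383 = 0.0566579
Sum: 0.05899 + 0.0323625 + 0.0566579 = 0.14801
Responsibility of Class B: 0.0323625 / 0.14801 ≈ 0.2186

0.2186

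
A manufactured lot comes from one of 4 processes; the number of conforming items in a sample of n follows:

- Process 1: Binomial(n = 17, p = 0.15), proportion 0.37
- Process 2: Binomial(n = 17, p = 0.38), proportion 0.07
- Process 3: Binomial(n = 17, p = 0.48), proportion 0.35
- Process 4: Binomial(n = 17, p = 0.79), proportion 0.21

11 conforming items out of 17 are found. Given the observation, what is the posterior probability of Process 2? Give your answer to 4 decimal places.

Apply Bayes' rule: the posterior for each component is proportional to its prior times its likelihood at x.
Component likelihoods at x = 11 conforming items out of 17:
  p_1 = 4.03736e-06
  p_2 = 0.0167707
  p_3 = 0.0762525
  p_4 = 0.0793952
Weight by the priors:
  w_1·p_1 = 0.37 × 4.03736e-06 = 1.49382e-06
  w_2·p_2 = 0.07 × 0.0167707 = 0.00117395
  w_3·p_3 = 0.35 × 0.0762525 = 0.0266884
  w_4·p_4 = 0.21 × 0.0793952 = 0.016673
Normaliser: 1.49382e-06 + 0.00117395 + 0.0266884 + 0.016673 = 0.0445368
So the posterior for Process 2 is 0.00117395 / 0.0445368 ≈ 0.0264.

0.0264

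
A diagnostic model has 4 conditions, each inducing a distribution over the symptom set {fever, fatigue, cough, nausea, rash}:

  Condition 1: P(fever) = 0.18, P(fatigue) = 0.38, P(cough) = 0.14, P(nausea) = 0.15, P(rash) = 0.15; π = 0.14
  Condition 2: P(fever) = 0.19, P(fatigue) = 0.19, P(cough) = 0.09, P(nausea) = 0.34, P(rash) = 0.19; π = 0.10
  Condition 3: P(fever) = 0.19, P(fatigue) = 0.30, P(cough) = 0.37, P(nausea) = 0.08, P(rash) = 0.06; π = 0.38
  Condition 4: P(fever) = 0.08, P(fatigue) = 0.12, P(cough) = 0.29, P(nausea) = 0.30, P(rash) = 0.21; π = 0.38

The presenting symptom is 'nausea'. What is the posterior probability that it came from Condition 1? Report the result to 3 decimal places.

By Bayes' theorem, P(k | x) = π_k f_k(x) / Σ_j π_j f_j(x).
Component likelihoods at x = 'nausea':
  L_1 = P(nausea | comp) = 0.15
  L_2 = P(nausea | comp) = 0.34
  L_3 = P(nausea | comp) = 0.08
  L_4 = P(nausea | comp) = 0.30
Unnormalised posteriors:
  π_1·L_1 = 0.14 × 0.15 = 0.021
  π_2·L_2 = 0.10 × 0.34 = 0.034
  π_3·L_3 = 0.38 × 0.08 = 0.0304
  π_4·L_4 = 0.38 × 0.3 = 0.114
Denominator: 0.021 + 0.034 + 0.0304 + 0.114 = 0.1994
P(Condition 1 | 'nausea') ≈ 0.105

0.105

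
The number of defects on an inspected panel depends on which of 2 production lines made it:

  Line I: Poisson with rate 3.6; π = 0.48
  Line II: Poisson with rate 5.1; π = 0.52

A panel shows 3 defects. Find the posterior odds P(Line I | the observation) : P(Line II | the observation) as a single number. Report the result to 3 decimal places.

The posterior odds equal the prior odds times the likelihood ratio: (π_i/π_j)·(f_i(x)/f_j(x)).
Component likelihoods at x = 3 defects:
  p_I = e^(−3.6)·3.6^3/3! = 0.212469
  p_II = e^(−5.1)·5.1^3/3! = 0.13479
0.101985 / 0.0700908 ≈ 1.455

1.455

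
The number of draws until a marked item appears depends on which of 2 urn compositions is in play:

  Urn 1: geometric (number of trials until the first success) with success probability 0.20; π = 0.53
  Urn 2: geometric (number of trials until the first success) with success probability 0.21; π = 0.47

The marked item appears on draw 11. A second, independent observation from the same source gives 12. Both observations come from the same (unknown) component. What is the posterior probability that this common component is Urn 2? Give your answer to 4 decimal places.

The responsibility of component k is π_k f_k(x) divided by Σ_j π_j f_j(x).
Since both observations come from the same component, the likelihood for component k is f_k(x₁)·f_k(x₂).
  f_1 = [0.0214748] × [0.0171799] = 0.000368935
  f_2 = [0.0198834] × [0.0157079] = 0.000312326
Weight by the priors:
  π_1·f_1 = 0.53 × 0.000368935 = 0.000195535
  π_2·f_2 = 0.47 × 0.000312326 = 0.000146793
Normaliser: 0.000195535 + 0.000146793 = 0.000342328
P(Urn 2 | data) = 0.000146793 / 0.000342328 ≈ 0.4288

0.4288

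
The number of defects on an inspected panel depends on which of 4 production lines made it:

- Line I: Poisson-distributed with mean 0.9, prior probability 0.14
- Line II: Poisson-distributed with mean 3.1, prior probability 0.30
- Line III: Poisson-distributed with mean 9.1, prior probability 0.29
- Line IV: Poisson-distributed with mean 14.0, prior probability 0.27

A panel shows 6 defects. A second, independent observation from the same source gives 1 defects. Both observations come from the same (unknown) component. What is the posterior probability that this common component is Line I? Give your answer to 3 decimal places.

Apply Bayes' rule: the posterior for each component is proportional to its prior times its likelihood at x.
Since both observations come from the same component, the likelihood for component k is f_k(x₁)·f_k(x₂).
  L_I = [0.000300094] × [0.365913] = 0.000109808
  L_II = [0.0555296] × [0.139653] = 0.00775485
  L_III = [0.0880716] × [0.00101616] = 8.94948e-05
  L_IV = [0.00869587] × [1.16414e-05] = 1.01232e-07
Multiply by the mixture weights:
  π_I·L_I = 0.14 × 0.000109808 = 1.53732e-05
  π_II·L_II = 0.30 × 0.00775485 = 0.00232646
  π_III·L_III = 0.29 × 8.94948e-05 = 2.59535e-05
  π_IV·L_IV = 0.27 × 1.01232e-07 = 2.73327e-08
Normaliser: 1.53732e-05 + 0.00232646 + 2.59535e-05 + 2.73327e-08 = 0.00236781
Responsibility of Line I: 1.53732e-05 / 0.00236781 ≈ 0.006

0.006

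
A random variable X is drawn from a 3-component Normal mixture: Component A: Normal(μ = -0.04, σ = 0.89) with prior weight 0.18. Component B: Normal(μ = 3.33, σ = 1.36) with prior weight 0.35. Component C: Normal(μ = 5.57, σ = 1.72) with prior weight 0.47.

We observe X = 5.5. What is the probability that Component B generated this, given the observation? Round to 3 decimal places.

By Bayes' theorem, P(k | x) = π_k f_k(x) / Σ_j π_j f_j(x).
Evaluate each component's likelihood at the observed value:
  f_A = 1.72857e-09
  f_B = 0.0821364
  f_C = 0.231751
Unnormalised posteriors:
  π_A·f_A = 0.18 × 1.72857e-09 = 3.11143e-10
  π_B·f_B = 0.35 × 0.0821364 = 0.0287477
  π_C·f_C = 0.47 × 0.231751 = 0.108923
Marginal: 3.11143e-10 + 0.0287477 + 0.108923 = 0.137671
So the posterior for Component B is 0.0287477 / 0.137671 ≈ 0.209.

0.209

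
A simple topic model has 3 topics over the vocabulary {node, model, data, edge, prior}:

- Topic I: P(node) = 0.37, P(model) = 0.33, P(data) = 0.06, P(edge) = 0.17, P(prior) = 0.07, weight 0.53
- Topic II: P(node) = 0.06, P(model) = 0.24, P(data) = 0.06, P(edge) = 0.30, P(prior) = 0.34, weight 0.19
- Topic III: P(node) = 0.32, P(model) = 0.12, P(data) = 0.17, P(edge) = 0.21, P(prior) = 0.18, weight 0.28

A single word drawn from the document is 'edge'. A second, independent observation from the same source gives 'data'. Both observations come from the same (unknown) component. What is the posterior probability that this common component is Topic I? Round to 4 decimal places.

0.2872

By Bayes' theorem, P(k | x) = w_k f_k(x) / Σ_j w_j f_j(x).
Since both observations come from the same component, the likelihood for component k is f_k(x₁)·f_k(x₂).
  L_I = [0.17] × [0.06] = 0.0102
  L_II = [0.3] × [0.06] = 0.018
  L_III = [0.21] × [0.17] = 0.0357
Weight by the priors:
  w_I·L_I = 0.53 × 0.0102 = 0.005406
  w_II·L_II = 0.19 × 0.018 = 0.00342
  w_III·L_III = 0.28 × 0.0357 = 0.009996
Normaliser: 0.005406 + 0.00342 + 0.009996 = 0.018822
Responsibility of Topic I: 0.005406 / 0.018822 ≈ 0.2872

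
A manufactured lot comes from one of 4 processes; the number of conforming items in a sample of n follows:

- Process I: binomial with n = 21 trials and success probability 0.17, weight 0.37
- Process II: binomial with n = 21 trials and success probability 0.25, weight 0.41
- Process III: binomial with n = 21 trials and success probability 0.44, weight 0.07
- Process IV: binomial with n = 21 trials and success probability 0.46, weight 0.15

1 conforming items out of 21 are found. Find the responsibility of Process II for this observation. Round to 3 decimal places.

0.177

By Bayes' theorem, P(k | x) = π_k f_k(x) / Σ_j π_j f_j(x).
Component likelihoods at x = 1 conforming items out of 21:
  p_I = C(21,1)·0.17^1·0.83^20 = 21·0.17·0.0240748 = 0.0859469
  p_II = C(21,1)·0.25^1·0.75^20 = 21·0.25·0.00317121 = 0.0166489
  p_III = C(21,1)·0.44^1·0.56^20 = 21·0.44·9.19942e-06 = 8.50027e-05
  p_IV = C(21,1)·0.46^1·0.54^20 = 21·0.46·4.44504e-06 = 4.2939e-05
Multiply by the mixture weights:
  π_I·p_I = 0.37 × 0.0859469 = 0.0318003
  π_II·p_II = 0.41 × 0.0166489 = 0.00682603
  π_III·p_III = 0.07 × 8.50027e-05 = 5.95019e-06
  π_IV·p_IV = 0.15 × 4.2939e-05 = 6.44086e-06
Marginal: 0.0318003 + 0.00682603 + 5.95019e-06 + 6.44086e-06 = 0.0386388
Responsibility of Process II: 0.00682603 / 0.0386388 ≈ 0.177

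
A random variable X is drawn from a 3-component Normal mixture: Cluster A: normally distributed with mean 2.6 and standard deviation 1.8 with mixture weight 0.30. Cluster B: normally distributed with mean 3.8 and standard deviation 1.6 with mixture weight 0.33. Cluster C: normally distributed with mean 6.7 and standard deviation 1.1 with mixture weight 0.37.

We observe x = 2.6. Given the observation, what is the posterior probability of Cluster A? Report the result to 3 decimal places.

Apply Bayes' rule: the posterior for each component is proportional to its prior times its likelihood at x.
Evaluate each component's likelihood at the observed value:
  L_A = (1/(1.8·√(2π)))·exp(−(2.6−2.6)²/(2·1.8²)) = 0.221635·exp(-0.00000) = 0.221635
  L_B = (1/(1.6·√(2π)))·exp(−(2.6−3.8)²/(2·1.6²)) = 0.249339·exp(-0.28125) = 0.188211
  L_C = (1/(1.1·√(2π)))·exp(−(2.6−6.7)²/(2·1.1²)) = 0.362675·exp(-6.94628) = 0.000348968
Weight by the priors:
  π_A·L_A = 0.30 × 0.221635 = 0.0664904
  π_B·L_B = 0.33 × 0.188211 = 0.0621096
  π_C·L_C = 0.37 × 0.000348968 = 0.000129118
Normaliser: 0.0664904 + 0.0621096 + 0.000129118 = 0.128729
So the posterior for Cluster A is 0.0664904 / 0.128729 ≈ 0.517.

0.517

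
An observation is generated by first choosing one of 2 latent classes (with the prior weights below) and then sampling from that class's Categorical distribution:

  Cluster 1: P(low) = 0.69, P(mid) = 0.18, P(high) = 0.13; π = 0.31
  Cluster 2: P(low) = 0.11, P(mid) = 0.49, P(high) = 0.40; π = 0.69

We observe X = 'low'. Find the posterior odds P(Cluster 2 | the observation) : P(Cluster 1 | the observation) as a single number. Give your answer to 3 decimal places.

0.355

Only the two components matter; the odds are (P(Z=i) f_i(x)) / (P(Z=j) f_j(x)).
Evaluate each component's likelihood at the observed value:
  f_1 = P(low | comp) = 0.69
  f_2 = P(low | comp) = 0.11
Posterior odds = (P(Z=2)·f_2) / (P(Z=1)·f_1) = (0.69·0.11) / (0.31·0.69) = 0.0759 / 0.2139 ≈ 0.355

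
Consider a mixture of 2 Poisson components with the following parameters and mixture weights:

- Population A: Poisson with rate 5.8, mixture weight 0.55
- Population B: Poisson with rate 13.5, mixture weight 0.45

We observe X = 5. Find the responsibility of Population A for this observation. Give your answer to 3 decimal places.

Apply Bayes' rule: the posterior for each component is proportional to its prior times its likelihood at x.
Evaluate each component's likelihood at the observed value:
  f_A = 0.165596
  f_B = 0.00512286
Unnormalised posteriors:
  P(Z=A)·f_A = 0.55 × 0.165596 = 0.091078
  P(Z=B)·f_B = 0.45 × 0.00512286 = 0.00230528
Evidence: 0.091078 + 0.00230528 = 0.0933833
So the posterior for Population A is 0.091078 / 0.0933833 ≈ 0.975.

0.975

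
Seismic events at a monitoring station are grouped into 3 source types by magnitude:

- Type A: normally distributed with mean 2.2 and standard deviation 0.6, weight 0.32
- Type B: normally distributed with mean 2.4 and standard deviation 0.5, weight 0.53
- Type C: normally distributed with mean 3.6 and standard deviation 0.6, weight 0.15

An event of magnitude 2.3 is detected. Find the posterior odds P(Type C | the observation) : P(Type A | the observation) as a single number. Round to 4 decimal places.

Since P(k|x) ∝ π_k f_k(x), the posterior odds are π_i f_i(x) / (π_j f_j(x)).
Evaluate each component's likelihood at the observed value:
  L_A = 0.655733
  L_B = 0.782085
  L_C = 0.0635877
Odds = (0.15/0.32) × (0.0635877/0.655733) = 0.46875 × 0.096972 ≈ 0.0455

0.0455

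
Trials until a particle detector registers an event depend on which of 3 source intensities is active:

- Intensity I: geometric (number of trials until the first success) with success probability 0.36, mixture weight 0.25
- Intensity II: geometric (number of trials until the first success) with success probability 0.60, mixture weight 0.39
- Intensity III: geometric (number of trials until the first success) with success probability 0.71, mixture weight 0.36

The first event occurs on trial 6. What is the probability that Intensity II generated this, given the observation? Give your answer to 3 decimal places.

0.190

Posterior ∝ prior × likelihood, so P(k | x) ∝ P(Z=k) f_k(x); normalise over all components.
Evaluate each component's likelihood at the observed value:
  L_I = 0.36·(1−0.36)^5 = 0.36·0.107374 = 0.0386547
  L_II = 0.60·(1−0.60)^5 = 0.60·0.01024 = 0.006144
  L_III = 0.71·(1−0.71)^5 = 0.71·0.00205111 = 0.00145629
Prior × likelihood for each component:
  P(Z=I)·L_I = 0.25 × 0.0386547 = 0.00966368
  P(Z=II)·L_II = 0.39 × 0.006144 = 0.00239616
  P(Z=III)·L_III = 0.36 × 0.00145629 = 0.000524265
Denominator: 0.00966368 + 0.00239616 + 0.000524265 = 0.0125841
P(Intensity II | data) ≈ 0.190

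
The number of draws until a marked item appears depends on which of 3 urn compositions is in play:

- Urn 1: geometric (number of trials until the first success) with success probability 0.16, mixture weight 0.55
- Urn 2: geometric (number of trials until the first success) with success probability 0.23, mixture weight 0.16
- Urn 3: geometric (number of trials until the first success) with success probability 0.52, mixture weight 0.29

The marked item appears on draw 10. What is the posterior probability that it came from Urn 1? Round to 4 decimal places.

The responsibility of component k is π_k f_k(x) divided by Σ_j π_j f_j(x).
Evaluate each component's likelihood at the observed value:
  f_1 = 0.16·(1−0.16)^9 = 0.16·0.208216 = 0.0333145
  f_2 = 0.23·(1−0.23)^9 = 0.23·0.0951517 = 0.0218849
  f_3 = 0.52·(1−0.52)^9 = 0.52·0.00135261 = 0.000703355
Prior × likelihood for each component:
  π_1·f_1 = 0.55 × 0.0333145 = 0.018323
  π_2·f_2 = 0.16 × 0.0218849 = 0.00350158
  π_3·f_3 = 0.29 × 0.000703355 = 0.000203973
Marginal: 0.018323 + 0.00350158 + 0.000203973 = 0.0220285
P(Urn 1 | x) ≈ 0.8318

0.8318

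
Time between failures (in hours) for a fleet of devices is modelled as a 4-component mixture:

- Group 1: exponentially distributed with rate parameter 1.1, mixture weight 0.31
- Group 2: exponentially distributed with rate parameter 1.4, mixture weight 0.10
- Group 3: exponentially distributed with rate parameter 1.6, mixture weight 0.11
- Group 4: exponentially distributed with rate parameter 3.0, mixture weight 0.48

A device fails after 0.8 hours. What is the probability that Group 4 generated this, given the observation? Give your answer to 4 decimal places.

0.3563

P(component k | x) = P(Z=k)·f_k(x) / marginal(x), where marginal(x) = Σ_j P(Z=j)·f_j(x).
Component likelihoods at x = 0.8 hours:
  f_1 = 1.1·e^(−1.1·0.8) = 1.1·e^(−0.8800) = 0.456261
  f_2 = 1.4·e^(−1.4·0.8) = 1.4·e^(−1.1200) = 0.456792
  f_3 = 1.6·e^(−1.6·0.8) = 1.6·e^(−1.2800) = 0.44486
  f_4 = 3.0·e^(−3.0·0.8) = 3.0·e^(−2.4000) = 0.272154
Multiply by the mixture weights:
  P(Z=1)·f_1 = 0.31 × 0.456261 = 0.141441
  P(Z=2)·f_2 = 0.10 × 0.456792 = 0.0456792
  P(Z=3)·f_3 = 0.11 × 0.44486 = 0.0489346
  P(Z=4)·f_4 = 0.48 × 0.272154 = 0.130634
Normaliser: 0.141441 + 0.0456792 + 0.0489346 + 0.130634 = 0.366689
So the posterior for Group 4 is 0.130634 / 0.366689 ≈ 0.3563.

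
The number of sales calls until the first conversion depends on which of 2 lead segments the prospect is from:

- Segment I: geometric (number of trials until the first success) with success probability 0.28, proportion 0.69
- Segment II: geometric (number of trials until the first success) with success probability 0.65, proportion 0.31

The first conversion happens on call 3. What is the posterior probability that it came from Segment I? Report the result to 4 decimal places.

By Bayes' theorem, P(k | x) = P(Z=k) f_k(x) / Σ_j P(Z=j) f_j(x).
Evaluate each component's likelihood at the observed value:
  L_I = 0.145152
  L_II = 0.079625
Weight by the priors:
  P(Z=I)·L_I = 0.69 × 0.145152 = 0.100155
  P(Z=II)·L_II = 0.31 × 0.079625 = 0.0246837
Denominator: 0.100155 + 0.0246837 = 0.124839
Responsibility of Segment I: 0.100155 / 0.124839 ≈ 0.8023

0.8023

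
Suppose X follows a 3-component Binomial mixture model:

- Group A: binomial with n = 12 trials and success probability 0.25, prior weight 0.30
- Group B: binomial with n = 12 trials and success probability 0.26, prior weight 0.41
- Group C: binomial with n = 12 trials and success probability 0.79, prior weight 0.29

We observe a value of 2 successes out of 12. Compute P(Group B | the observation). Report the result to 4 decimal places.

0.5638

Posterior ∝ prior × likelihood, so P(k | x) ∝ π_k f_k(x); normalise over all components.
Binomial probabilities:
  f_A = 0.232293
  f_B = 0.219689
  f_C = 6.87054e-06
Prior × likelihood for each component:
  π_A·f_A = 0.30 × 0.232293 = 0.069688
  π_B·f_B = 0.41 × 0.219689 = 0.0900724
  π_C·f_C = 0.29 × 6.87054e-06 = 1.99246e-06
Marginal: 0.069688 + 0.0900724 + 1.99246e-06 = 0.159762
Responsibility of Group B: 0.0900724 / 0.159762 ≈ 0.5638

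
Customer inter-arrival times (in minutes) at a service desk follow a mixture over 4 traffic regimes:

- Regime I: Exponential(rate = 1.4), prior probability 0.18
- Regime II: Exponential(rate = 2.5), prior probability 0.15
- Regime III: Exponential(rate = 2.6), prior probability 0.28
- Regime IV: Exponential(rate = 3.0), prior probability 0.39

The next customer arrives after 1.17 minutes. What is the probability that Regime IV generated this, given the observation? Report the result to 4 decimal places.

The responsibility of component k is π_k f_k(x) divided by Σ_j π_j f_j(x).
Evaluate each component's likelihood at the observed value:
  L_I = 1.4·e^(−1.4·1.17) = 1.4·e^(−1.6380) = 0.272116
  L_II = 2.5·e^(−2.5·1.17) = 2.5·e^(−2.9250) = 0.134162
  L_III = 2.6·e^(−2.6·1.17) = 2.6·e^(−3.0420) = 0.124122
  L_IV = 3.0·e^(−3.0·1.17) = 3.0·e^(−3.5100) = 0.0896907
Weight by the priors:
  π_I·L_I = 0.18 × 0.272116 = 0.0489808
  π_II·L_II = 0.15 × 0.134162 = 0.0201243
  π_III·L_III = 0.28 × 0.124122 = 0.0347542
  π_IV·L_IV = 0.39 × 0.0896907 = 0.0349794
Sum: 0.0489808 + 0.0201243 + 0.0347542 + 0.0349794 = 0.138839
P(Regime IV | 1.17 minutes) ≈ 0.2519

0.2519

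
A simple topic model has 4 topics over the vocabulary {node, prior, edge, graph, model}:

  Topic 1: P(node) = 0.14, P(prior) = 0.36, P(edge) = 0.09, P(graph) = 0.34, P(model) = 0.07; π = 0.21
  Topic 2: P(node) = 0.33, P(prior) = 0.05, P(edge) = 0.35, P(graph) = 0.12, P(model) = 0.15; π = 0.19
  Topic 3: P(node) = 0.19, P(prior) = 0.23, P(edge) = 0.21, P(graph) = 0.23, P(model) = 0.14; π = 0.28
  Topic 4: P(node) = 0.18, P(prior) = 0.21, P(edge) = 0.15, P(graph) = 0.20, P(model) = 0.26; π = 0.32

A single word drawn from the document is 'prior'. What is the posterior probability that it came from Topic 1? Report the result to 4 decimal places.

Apply Bayes' rule: the posterior for each component is proportional to its prior times its likelihood at x.
Component likelihoods at x = 'prior':
  f_1 = P(prior | comp) = 0.36
  f_2 = P(prior | comp) = 0.05
  f_3 = P(prior | comp) = 0.23
  f_4 = P(prior | comp) = 0.21
Unnormalised posteriors:
  P(Z=1)·f_1 = 0.21 × 0.36 = 0.0756
  P(Z=2)·f_2 = 0.19 × 0.05 = 0.0095
  P(Z=3)·f_3 = 0.28 × 0.23 = 0.0644
  P(Z=4)·f_4 = 0.32 × 0.21 = 0.0672
Sum: 0.0756 + 0.0095 + 0.0644 + 0.0672 = 0.2167
P(Topic 1 | x) = 0.0756 / 0.2167 ≈ 0.3489

0.3489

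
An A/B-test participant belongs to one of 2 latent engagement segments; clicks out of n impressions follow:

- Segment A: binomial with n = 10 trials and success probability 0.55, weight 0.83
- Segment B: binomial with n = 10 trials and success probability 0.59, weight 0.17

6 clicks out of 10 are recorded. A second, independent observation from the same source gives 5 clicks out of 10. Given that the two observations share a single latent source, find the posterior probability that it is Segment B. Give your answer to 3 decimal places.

0.161

The responsibility of component k is π_k f_k(x) divided by Σ_j π_j f_j(x).
Since both observations come from the same component, the likelihood for component k is f_k(x₁)·f_k(x₂).
  f_A = [C(10,6)·0.55^6·0.45^4 = 210·0.0276806·0.0410062 = 0.238367] × [0.234033] = 0.0557856
  f_B = [C(10,6)·0.59^6·0.41^4 = 210·0.0421805·0.0282576 = 0.250303] × [0.208728] = 0.0522452
Prior × likelihood for each component:
  π_A·f_A = 0.83 × 0.0557856 = 0.046302
  π_B·f_B = 0.17 × 0.0522452 = 0.00888169
Marginal: 0.046302 + 0.00888169 = 0.0551837
So the posterior for Segment B is 0.00888169 / 0.0551837 ≈ 0.161.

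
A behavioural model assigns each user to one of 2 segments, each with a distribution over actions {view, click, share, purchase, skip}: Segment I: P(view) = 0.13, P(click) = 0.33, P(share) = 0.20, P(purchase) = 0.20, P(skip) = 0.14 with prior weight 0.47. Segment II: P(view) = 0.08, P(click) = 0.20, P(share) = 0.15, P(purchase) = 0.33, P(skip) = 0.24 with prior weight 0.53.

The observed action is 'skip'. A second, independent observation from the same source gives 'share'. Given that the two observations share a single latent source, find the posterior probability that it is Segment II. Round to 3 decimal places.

0.592

Posterior ∝ prior × likelihood, so P(k | x) ∝ w_k f_k(x); normalise over all components.
Since both observations come from the same component, the likelihood for component k is f_k(x₁)·f_k(x₂).
  L_I = [0.14] × [0.2] = 0.028
  L_II = [0.24] × [0.15] = 0.036
Prior × likelihood for each component:
  w_I·L_I = 0.47 × 0.028 = 0.01316
  w_II·L_II = 0.53 × 0.036 = 0.01908
Normaliser: 0.01316 + 0.01908 = 0.03224
P(Segment II | x) ≈ 0.592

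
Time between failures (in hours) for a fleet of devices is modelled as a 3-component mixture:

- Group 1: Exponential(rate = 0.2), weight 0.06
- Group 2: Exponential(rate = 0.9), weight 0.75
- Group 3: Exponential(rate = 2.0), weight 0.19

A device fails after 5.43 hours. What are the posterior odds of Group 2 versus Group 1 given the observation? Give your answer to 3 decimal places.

1.257

Since P(k|x) ∝ w_k f_k(x), the posterior odds are w_i f_i(x) / (w_j f_j(x)).
Component likelihoods at x = 5.43 hours:
  p_1 = 0.0675128
  p_2 = 0.00678962
  p_3 = 3.84231e-05
0.00509221 / 0.00405077 ≈ 1.257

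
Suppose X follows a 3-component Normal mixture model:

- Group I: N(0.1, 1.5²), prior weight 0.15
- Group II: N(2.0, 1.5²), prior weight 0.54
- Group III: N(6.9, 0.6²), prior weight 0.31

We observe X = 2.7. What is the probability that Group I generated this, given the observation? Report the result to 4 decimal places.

0.0645

P(component k | x) = w_k·f_k(x) / marginal(x), where marginal(x) = Σ_j w_j·f_j(x).
Normal densities:
  L_I = (1/(1.5·√(2π)))·exp(−(2.7−0.1)²/(2·1.5²)) = 0.265962·exp(-1.50222) = 0.0592123
  L_II = (1/(1.5·√(2π)))·exp(−(2.7−2.0)²/(2·1.5²)) = 0.265962·exp(-0.10889) = 0.238522
  L_III = (1/(0.6·√(2π)))·exp(−(2.7−6.9)²/(2·0.6²)) = 0.664904·exp(-24.50000) = 1.52245e-11
Multiply by the mixture weights:
  w_I·L_I = 0.15 × 0.0592123 = 0.00888185
  w_II·L_II = 0.54 × 0.238522 = 0.128802
  w_III·L_III = 0.31 × 1.52245e-11 = 4.71961e-12
Denominator: 0.00888185 + 0.128802 + 4.71961e-12 = 0.137684
So the posterior for Group I is 0.00888185 / 0.137684 ≈ 0.0645.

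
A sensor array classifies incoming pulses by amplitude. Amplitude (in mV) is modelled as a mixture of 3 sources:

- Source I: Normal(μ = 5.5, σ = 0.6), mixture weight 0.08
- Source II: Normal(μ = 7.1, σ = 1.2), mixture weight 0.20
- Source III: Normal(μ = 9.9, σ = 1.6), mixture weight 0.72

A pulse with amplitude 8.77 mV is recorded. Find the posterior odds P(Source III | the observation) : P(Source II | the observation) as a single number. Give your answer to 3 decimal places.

5.541

The posterior odds equal the prior odds times the likelihood ratio: (P(Z=i)/P(Z=j))·(f_i(x)/f_j(x)).
Component likelihoods at x = 8.77 mV:
  f_I = 2.36017e-07
  f_II = 0.126233
  f_III = 0.194303
Posterior odds = (P(Z=III)·f_III) / (P(Z=II)·f_II) = (0.72·0.194303) / (0.20·0.126233) = 0.139898 / 0.0252465 ≈ 5.541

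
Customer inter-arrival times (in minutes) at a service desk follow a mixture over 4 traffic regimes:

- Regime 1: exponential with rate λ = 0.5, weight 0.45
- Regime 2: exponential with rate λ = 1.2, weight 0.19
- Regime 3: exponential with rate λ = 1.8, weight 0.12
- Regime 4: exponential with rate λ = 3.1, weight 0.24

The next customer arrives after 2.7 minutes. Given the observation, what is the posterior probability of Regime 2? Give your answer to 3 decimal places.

Posterior ∝ prior × likelihood, so P(k | x) ∝ w_k f_k(x); normalise over all components.
Component likelihoods at x = 2.7 minutes:
  L_1 = 0.5·e^(−0.5·2.7) = 0.5·e^(−1.3500) = 0.12962
  L_2 = 1.2·e^(−1.2·2.7) = 1.2·e^(−3.2400) = 0.0469967
  L_3 = 1.8·e^(−1.8·2.7) = 1.8·e^(−4.8600) = 0.0139509
  L_4 = 3.1·e^(−3.1·2.7) = 3.1·e^(−8.3700) = 0.000718318
Unnormalised posteriors:
  w_1·L_1 = 0.45 × 0.12962 = 0.0583291
  w_2·L_2 = 0.19 × 0.0469967 = 0.00892937
  w_3·L_3 = 0.12 × 0.0139509 = 0.0016741
  w_4·L_4 = 0.24 × 0.000718318 = 0.000172396
Sum: 0.0583291 + 0.00892937 + 0.0016741 + 0.000172396 = 0.0691049
P(Regime 2 | data) = 0.00892937 / 0.0691049 ≈ 0.129

0.129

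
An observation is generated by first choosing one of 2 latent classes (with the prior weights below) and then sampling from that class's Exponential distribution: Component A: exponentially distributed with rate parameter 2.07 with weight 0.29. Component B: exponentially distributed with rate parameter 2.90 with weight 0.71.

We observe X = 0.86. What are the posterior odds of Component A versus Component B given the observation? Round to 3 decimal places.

0.595

Only the two components matter; the odds are (P(Z=i) f_i(x)) / (P(Z=j) f_j(x)).
Component likelihoods at x = 0.86:
  p_A = 0.349011
  p_B = 0.239479
Posterior odds = (P(Z=A)·p_A) / (P(Z=B)·p_B) = (0.29·0.349011) / (0.71·0.239479) = 0.101213 / 0.17003 ≈ 0.595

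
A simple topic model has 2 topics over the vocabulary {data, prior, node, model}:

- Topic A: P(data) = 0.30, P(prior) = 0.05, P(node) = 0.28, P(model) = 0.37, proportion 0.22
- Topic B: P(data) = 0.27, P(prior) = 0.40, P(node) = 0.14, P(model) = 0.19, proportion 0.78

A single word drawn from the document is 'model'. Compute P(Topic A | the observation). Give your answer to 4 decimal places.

P(component k | x) = w_k·f_k(x) / marginal(x), where marginal(x) = Σ_j w_j·f_j(x).
Categorical probabilities:
  L_A = P(model | comp) = 0.37
  L_B = P(model | comp) = 0.19
Unnormalised posteriors:
  w_A·L_A = 0.22 × 0.37 = 0.0814
  w_B·L_B = 0.78 × 0.19 = 0.1482
Normaliser: 0.0814 + 0.1482 = 0.2296
So the posterior for Topic A is 0.0814 / 0.2296 ≈ 0.3545.

0.3545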